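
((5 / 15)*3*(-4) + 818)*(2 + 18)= 16280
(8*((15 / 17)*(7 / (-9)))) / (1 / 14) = -3920 / 51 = -76.86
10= 10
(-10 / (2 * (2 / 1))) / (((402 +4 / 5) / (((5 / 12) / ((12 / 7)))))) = -875 / 580032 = -0.00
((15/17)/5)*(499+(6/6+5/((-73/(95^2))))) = -25875/1241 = -20.85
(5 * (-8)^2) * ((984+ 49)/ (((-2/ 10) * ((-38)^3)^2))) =-25825/ 47045881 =-0.00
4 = 4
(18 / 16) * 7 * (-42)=-1323 / 4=-330.75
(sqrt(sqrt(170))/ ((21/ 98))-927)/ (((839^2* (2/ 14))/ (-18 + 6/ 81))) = 348964/ 2111763-47432* 170^(1/ 4)/ 57017601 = 0.16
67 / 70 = 0.96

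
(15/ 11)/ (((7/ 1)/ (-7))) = -15/ 11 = -1.36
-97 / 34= -2.85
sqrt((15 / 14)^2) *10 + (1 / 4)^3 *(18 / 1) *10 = 1515 / 112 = 13.53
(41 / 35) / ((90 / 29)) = 1189 / 3150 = 0.38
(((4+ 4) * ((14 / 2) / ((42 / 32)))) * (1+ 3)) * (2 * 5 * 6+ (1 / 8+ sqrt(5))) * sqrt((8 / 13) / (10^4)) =256 * sqrt(130) / 975+ 1184 * sqrt(26) / 75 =83.49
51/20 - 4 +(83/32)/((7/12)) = 839/280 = 3.00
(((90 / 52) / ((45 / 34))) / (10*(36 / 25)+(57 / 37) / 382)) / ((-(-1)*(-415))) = -240278 / 1098349707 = -0.00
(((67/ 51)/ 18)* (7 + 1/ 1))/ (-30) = -134/ 6885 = -0.02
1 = 1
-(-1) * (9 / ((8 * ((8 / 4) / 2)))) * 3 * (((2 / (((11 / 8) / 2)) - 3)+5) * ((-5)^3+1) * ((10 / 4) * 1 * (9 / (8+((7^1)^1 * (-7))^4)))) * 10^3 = -169492500 / 21137633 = -8.02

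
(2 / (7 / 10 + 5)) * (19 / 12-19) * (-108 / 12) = 55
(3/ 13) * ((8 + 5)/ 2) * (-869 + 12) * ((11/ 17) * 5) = -141405/ 34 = -4158.97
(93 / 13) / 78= 31 / 338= 0.09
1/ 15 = 0.07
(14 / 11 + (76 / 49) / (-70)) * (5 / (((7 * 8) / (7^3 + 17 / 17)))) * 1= 1014456 / 26411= 38.41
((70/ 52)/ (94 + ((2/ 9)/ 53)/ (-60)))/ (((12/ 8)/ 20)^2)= 44520000/ 17486807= 2.55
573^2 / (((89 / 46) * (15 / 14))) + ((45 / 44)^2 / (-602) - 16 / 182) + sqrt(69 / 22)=sqrt(1518) / 22 + 1067871036107327 / 6742255520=158386.61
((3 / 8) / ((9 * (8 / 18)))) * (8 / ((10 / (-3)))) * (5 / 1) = -9 / 8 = -1.12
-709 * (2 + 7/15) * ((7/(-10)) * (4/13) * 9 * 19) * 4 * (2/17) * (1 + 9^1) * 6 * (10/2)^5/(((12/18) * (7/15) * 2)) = 2018629350000/221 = 9134069457.01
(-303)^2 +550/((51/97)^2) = 243970159/2601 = 93798.60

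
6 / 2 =3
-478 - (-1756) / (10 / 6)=2878 / 5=575.60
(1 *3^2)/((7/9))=81/7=11.57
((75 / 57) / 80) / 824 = 5 / 250496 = 0.00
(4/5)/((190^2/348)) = 348/45125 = 0.01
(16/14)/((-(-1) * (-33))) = -0.03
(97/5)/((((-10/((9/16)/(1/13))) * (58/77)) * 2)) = -873873/92800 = -9.42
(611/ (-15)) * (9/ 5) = -1833/ 25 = -73.32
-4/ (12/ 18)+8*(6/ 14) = -18/ 7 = -2.57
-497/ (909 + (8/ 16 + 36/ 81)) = -8946/ 16379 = -0.55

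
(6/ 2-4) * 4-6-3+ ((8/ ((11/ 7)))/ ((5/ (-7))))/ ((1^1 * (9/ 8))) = -9571/ 495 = -19.34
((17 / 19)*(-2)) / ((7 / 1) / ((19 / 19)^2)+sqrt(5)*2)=-238 / 551+68*sqrt(5) / 551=-0.16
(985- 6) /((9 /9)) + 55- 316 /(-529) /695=380155586 /367655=1034.00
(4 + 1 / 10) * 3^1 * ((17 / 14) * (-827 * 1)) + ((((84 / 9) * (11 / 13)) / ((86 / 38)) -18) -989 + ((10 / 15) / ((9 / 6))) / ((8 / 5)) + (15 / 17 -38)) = -160355089109 / 11973780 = -13392.19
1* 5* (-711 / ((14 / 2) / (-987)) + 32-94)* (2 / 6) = 500945 / 3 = 166981.67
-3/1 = -3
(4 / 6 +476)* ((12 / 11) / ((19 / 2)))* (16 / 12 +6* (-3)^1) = -52000 / 57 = -912.28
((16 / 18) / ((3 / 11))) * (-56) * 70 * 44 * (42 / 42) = -15178240 / 27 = -562157.04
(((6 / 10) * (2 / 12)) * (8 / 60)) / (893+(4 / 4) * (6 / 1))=1 / 67425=0.00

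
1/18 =0.06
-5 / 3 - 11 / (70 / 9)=-647 / 210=-3.08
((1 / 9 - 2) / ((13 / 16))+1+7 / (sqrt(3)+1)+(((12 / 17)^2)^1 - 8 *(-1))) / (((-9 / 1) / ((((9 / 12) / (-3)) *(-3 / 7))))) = -sqrt(3) / 24 - 35489 / 811512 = -0.12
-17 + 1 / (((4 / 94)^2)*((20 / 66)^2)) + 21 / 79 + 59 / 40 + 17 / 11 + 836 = 2376293979 / 347600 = 6836.29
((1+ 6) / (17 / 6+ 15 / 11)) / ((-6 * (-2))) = 0.14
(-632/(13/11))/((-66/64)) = 20224/39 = 518.56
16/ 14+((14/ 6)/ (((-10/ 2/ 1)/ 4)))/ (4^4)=7631/ 6720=1.14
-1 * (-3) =3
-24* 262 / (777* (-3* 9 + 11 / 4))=0.33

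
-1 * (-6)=6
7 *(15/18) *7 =245/6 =40.83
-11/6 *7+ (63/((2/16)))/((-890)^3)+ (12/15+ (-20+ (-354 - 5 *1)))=-206749783853/528726750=-391.03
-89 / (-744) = 89 / 744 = 0.12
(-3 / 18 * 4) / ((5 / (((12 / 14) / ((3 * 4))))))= -1 / 105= -0.01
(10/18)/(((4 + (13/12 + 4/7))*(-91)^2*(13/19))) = 4/230685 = 0.00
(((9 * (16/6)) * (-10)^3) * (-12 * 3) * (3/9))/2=144000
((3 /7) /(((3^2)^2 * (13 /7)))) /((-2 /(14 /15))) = -7 /5265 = -0.00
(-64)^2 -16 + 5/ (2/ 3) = 8175/ 2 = 4087.50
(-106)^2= 11236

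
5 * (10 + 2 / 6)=155 / 3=51.67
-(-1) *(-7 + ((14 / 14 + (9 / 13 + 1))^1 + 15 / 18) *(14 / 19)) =-4.40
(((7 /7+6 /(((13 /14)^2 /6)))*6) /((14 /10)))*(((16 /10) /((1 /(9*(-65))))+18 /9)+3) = -28827750 /169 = -170578.40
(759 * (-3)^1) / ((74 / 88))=-2707.78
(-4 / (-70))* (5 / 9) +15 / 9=107 / 63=1.70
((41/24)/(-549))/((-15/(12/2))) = 41/32940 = 0.00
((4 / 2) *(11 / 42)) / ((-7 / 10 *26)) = -55 / 1911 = -0.03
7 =7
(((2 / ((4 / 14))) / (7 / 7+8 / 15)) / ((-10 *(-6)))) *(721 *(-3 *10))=-75705 / 46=-1645.76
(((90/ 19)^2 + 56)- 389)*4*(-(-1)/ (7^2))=-448452/ 17689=-25.35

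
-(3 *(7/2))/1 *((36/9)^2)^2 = -2688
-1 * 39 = -39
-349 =-349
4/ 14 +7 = 51/ 7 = 7.29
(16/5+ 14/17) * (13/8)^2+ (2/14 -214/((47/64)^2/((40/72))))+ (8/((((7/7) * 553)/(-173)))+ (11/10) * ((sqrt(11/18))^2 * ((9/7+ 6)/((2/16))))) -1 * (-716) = 463940727217/854405856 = 543.00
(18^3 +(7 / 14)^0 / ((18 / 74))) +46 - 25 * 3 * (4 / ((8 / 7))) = 5619.61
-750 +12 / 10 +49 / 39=-145771 / 195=-747.54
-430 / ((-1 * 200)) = 43 / 20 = 2.15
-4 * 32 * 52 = -6656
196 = 196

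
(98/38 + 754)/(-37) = -14375/703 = -20.45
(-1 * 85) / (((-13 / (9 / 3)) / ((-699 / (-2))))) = 178245 / 26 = 6855.58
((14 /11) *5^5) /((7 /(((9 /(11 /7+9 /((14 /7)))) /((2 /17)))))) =78750 /11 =7159.09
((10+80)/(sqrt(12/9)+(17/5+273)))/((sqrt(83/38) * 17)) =0.01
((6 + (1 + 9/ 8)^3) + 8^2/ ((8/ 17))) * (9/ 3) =232851/ 512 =454.79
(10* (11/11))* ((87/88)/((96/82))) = 5945/704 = 8.44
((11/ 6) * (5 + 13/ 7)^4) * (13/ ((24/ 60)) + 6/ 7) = 135208.21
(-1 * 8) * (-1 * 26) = 208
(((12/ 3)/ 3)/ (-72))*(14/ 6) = -7/ 162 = -0.04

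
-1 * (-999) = 999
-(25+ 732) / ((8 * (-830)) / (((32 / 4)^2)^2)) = 193792 / 415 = 466.97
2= 2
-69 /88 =-0.78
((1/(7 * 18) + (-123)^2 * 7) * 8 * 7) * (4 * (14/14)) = 213500464/9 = 23722273.78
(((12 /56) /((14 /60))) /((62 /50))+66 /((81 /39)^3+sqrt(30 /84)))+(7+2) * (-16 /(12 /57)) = -5543552093859315 /8202224504719 - 318569394 * sqrt(70) /5399752801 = -676.35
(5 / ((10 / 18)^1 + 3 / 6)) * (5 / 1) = 450 / 19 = 23.68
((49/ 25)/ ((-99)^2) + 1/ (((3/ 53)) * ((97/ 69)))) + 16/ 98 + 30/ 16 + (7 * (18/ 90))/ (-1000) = 425199057463/ 29115095625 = 14.60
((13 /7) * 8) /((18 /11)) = 572 /63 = 9.08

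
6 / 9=2 / 3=0.67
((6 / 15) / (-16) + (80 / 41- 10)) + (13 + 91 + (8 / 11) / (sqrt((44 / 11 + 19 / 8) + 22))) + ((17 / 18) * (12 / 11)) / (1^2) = 16 * sqrt(454) / 2497 + 5247287 / 54120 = 97.09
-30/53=-0.57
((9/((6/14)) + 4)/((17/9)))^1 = 225/17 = 13.24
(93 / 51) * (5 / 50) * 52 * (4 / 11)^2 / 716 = 3224 / 1841015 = 0.00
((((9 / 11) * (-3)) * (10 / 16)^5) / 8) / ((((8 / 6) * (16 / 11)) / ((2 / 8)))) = -253125 / 67108864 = -0.00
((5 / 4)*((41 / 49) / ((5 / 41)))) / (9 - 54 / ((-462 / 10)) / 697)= 12888227 / 13527108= 0.95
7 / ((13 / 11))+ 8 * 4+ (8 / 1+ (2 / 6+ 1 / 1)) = 1843 / 39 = 47.26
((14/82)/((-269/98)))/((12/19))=-6517/66174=-0.10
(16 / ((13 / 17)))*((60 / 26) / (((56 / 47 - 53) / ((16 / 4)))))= -306816 / 82303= -3.73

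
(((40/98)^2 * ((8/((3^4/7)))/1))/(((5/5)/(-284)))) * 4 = -3635200/27783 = -130.84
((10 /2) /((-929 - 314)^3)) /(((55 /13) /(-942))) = 12246 /21125454977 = 0.00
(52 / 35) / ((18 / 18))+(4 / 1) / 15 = 184 / 105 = 1.75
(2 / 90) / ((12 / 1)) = 1 / 540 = 0.00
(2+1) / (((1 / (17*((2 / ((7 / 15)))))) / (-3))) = -4590 / 7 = -655.71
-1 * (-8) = 8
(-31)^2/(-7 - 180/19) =-58.34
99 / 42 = 33 / 14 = 2.36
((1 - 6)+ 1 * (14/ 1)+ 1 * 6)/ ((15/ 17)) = 17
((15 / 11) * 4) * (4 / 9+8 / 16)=170 / 33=5.15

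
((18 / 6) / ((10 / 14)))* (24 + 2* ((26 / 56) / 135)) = 45373 / 450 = 100.83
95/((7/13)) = 1235/7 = 176.43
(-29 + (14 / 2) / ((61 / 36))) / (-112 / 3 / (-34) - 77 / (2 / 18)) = 0.04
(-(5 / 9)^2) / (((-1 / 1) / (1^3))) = 25 / 81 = 0.31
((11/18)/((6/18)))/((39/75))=275/78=3.53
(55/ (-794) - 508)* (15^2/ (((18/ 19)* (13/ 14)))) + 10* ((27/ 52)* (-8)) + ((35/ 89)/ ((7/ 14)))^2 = -10628006896435/ 81760562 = -129989.41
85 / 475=17 / 95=0.18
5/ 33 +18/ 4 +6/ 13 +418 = 363031/ 858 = 423.11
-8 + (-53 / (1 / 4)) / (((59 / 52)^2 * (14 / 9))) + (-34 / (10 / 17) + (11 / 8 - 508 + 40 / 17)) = -11199982063 / 16569560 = -675.94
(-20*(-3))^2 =3600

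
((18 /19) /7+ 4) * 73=40150 /133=301.88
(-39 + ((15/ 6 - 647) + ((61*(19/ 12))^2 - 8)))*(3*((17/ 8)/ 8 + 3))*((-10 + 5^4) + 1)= 20014944565/ 384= 52122251.47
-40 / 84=-10 / 21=-0.48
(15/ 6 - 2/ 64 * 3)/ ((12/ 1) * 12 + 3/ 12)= 77/ 4616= 0.02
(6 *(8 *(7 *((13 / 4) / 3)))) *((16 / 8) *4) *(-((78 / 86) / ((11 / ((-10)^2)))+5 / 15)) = -35447776 / 1419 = -24980.81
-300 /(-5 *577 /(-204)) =-12240 /577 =-21.21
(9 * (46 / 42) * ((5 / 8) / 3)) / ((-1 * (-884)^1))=0.00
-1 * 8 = -8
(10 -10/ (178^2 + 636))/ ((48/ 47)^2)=7932519/ 827392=9.59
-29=-29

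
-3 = -3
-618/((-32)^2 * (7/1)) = -309/3584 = -0.09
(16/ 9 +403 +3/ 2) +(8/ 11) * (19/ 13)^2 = 13646851/ 33462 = 407.83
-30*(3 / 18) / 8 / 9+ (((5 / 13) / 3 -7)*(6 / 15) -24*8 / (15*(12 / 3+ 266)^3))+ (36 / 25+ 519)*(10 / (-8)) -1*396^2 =-201465522280957 / 1279395000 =-157469.37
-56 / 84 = -2 / 3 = -0.67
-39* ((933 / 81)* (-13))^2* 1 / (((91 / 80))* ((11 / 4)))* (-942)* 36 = 6569723630080 / 693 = 9480120678.33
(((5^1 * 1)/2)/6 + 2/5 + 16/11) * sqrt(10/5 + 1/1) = 3.93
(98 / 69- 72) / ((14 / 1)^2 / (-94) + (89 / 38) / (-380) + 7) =-3305171600 / 229870533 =-14.38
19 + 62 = 81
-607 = -607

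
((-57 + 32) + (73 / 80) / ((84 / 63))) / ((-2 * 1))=7781 / 640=12.16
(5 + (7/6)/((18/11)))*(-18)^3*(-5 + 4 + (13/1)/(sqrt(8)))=33318 - 216567*sqrt(2)/2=-119817.99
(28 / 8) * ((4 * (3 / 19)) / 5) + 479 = 45547 / 95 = 479.44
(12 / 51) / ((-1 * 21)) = -4 / 357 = -0.01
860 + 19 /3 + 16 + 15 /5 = 885.33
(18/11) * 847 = 1386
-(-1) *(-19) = -19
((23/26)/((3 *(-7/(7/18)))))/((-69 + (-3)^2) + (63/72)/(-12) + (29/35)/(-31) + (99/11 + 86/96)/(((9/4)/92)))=-8680/182551759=-0.00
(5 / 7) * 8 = 40 / 7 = 5.71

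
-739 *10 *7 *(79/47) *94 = -8173340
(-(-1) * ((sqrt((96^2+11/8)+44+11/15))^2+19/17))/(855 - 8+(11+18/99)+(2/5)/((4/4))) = 207866791/19266576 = 10.79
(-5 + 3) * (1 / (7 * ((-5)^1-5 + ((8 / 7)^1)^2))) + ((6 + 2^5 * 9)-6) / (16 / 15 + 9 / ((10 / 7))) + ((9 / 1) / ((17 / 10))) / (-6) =1800332 / 47073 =38.25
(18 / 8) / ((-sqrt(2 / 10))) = -9 * sqrt(5) / 4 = -5.03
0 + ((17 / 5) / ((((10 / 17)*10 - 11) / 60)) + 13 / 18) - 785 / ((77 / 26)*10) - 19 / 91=-34410755 / 522522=-65.86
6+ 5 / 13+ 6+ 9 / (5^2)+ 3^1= 5117 / 325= 15.74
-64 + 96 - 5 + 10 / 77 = 2089 / 77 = 27.13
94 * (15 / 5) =282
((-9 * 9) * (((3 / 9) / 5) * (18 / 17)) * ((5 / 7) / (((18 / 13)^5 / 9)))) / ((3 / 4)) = -371293 / 38556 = -9.63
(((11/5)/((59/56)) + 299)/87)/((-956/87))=-88821/282020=-0.31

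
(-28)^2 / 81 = 9.68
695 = 695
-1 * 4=-4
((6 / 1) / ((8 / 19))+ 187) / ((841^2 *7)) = 115 / 2829124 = 0.00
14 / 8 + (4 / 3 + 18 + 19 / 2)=367 / 12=30.58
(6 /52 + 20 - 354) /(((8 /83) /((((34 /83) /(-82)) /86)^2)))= -2508809 /214637718464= -0.00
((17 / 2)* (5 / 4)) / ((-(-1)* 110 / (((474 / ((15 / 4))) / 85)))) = 79 / 550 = 0.14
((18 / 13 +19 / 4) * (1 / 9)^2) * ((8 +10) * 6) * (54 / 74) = 2871 / 481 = 5.97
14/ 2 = 7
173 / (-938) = -173 / 938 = -0.18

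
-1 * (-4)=4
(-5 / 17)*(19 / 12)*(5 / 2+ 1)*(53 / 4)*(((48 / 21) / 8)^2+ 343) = -84643385 / 11424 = -7409.26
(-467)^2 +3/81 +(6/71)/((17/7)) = 7107304762/32589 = 218089.07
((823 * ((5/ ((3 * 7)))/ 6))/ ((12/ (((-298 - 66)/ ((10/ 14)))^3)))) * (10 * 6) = -972456246944/ 45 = -21610138820.98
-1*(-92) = 92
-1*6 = -6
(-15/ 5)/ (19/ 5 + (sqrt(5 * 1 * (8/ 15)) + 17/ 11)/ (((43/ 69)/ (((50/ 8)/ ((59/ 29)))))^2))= -3980137538647030223760/ 4348820794329720690721 + 1559159288698324500000 * sqrt(6)/ 4348820794329720690721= -0.04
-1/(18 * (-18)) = 1/324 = 0.00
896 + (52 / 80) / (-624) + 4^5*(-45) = -43376641 / 960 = -45184.00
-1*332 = -332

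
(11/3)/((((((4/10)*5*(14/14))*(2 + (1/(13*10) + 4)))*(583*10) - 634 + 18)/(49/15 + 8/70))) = 923/5169654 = 0.00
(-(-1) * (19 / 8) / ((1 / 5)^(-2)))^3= 6859 / 8000000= 0.00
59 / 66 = 0.89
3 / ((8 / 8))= 3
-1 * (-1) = 1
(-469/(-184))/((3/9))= 1407/184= 7.65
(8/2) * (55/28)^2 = 3025/196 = 15.43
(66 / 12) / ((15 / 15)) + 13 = 18.50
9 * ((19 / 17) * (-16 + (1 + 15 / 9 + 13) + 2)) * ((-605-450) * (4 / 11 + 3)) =-11124975 / 187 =-59491.84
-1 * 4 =-4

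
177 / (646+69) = 177 / 715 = 0.25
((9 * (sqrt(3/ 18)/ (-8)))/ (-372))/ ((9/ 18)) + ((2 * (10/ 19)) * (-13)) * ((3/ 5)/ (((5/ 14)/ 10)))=-4368/ 19 + sqrt(6)/ 992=-229.89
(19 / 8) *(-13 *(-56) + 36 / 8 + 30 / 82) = 1141805 / 656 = 1740.56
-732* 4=-2928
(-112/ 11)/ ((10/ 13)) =-728/ 55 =-13.24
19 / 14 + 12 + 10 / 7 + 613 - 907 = -3909 / 14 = -279.21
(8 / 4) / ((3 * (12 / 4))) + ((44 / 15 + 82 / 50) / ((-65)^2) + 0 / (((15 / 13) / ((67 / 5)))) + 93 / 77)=104753608 / 73198125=1.43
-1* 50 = -50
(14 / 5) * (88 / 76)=308 / 95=3.24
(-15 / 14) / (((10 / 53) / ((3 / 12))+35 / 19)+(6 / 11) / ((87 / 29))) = -0.39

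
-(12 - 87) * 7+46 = 571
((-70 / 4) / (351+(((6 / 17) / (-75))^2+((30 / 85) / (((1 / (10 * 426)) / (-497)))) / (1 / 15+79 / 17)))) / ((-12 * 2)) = -3799446875 / 824204437714608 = -0.00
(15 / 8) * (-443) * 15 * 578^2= -8324955675 / 2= -4162477837.50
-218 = -218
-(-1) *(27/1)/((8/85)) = 286.88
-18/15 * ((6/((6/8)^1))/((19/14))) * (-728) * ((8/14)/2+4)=419328/19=22069.89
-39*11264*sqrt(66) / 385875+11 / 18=-8.64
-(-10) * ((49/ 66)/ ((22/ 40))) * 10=49000/ 363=134.99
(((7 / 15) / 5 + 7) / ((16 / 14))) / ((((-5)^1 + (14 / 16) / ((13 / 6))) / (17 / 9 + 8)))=-2154334 / 161325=-13.35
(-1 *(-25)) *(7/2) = 175/2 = 87.50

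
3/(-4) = -3/4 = -0.75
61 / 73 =0.84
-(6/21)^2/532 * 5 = -5/6517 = -0.00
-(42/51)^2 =-196/289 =-0.68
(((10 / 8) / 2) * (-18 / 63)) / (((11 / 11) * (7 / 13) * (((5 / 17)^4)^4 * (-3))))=632595494383669290253 / 17944335937500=35253212.86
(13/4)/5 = 0.65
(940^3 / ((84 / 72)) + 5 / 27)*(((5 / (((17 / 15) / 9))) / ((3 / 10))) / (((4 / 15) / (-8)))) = -336386520087500 / 119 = -2826777479726.89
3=3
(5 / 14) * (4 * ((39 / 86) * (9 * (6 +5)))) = 19305 / 301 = 64.14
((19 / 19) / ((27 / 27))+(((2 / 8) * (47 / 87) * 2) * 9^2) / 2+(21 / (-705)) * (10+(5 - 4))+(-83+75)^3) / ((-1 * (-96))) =-4546859 / 872320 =-5.21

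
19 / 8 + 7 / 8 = 13 / 4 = 3.25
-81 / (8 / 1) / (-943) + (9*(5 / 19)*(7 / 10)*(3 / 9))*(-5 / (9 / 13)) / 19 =-1628537 / 8170152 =-0.20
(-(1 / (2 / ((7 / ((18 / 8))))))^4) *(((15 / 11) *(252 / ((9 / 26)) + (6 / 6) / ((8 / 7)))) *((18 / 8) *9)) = -70001155 / 594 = -117847.06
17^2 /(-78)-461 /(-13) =2477 /78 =31.76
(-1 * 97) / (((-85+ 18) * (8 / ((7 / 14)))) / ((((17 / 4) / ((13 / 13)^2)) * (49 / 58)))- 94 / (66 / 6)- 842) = 888811 / 10529292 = 0.08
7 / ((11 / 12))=84 / 11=7.64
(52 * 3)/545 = 156/545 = 0.29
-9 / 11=-0.82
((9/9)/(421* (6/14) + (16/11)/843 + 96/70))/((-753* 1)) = -15455/2115738487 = -0.00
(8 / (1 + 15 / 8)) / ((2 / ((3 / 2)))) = 48 / 23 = 2.09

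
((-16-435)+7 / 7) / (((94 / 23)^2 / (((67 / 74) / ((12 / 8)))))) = -2658225 / 163466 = -16.26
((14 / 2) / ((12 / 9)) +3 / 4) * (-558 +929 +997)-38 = 8170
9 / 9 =1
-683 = -683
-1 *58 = -58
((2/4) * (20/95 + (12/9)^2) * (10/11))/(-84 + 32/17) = -7225/656469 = -0.01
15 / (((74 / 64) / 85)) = 40800 / 37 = 1102.70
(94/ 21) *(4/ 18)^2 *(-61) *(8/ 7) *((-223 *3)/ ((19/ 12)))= 163671296/ 25137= 6511.17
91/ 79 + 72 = 5779/ 79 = 73.15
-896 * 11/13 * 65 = -49280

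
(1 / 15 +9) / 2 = 68 / 15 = 4.53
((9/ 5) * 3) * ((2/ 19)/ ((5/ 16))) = 864/ 475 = 1.82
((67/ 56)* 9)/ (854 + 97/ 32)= 2412/ 191975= 0.01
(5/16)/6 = 5/96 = 0.05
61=61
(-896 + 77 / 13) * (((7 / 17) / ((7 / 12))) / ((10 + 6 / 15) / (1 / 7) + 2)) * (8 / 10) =-277704 / 41327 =-6.72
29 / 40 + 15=629 / 40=15.72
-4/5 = -0.80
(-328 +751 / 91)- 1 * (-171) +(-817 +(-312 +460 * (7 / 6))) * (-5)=767927 / 273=2812.92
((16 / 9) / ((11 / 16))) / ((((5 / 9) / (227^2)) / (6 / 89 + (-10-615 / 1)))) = -733693811456 / 4895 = -149886376.19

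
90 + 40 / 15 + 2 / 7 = 1952 / 21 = 92.95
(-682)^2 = 465124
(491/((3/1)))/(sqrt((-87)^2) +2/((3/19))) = 491/299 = 1.64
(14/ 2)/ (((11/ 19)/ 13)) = 1729/ 11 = 157.18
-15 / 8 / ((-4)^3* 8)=15 / 4096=0.00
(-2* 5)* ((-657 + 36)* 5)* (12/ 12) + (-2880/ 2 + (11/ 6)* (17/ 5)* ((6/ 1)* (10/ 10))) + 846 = 152467/ 5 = 30493.40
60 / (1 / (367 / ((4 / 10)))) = 55050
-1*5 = -5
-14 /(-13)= 14 /13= 1.08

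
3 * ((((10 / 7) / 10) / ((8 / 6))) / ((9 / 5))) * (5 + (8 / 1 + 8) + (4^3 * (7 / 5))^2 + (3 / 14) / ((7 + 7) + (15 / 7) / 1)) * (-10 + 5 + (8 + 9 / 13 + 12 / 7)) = 5593772967 / 719810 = 7771.18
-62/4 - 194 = -419/2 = -209.50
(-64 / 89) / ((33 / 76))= -4864 / 2937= -1.66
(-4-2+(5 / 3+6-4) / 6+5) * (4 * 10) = -140 / 9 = -15.56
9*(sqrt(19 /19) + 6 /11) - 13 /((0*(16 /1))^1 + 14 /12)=213 /77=2.77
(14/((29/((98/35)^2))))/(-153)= -2744/110925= -0.02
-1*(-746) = 746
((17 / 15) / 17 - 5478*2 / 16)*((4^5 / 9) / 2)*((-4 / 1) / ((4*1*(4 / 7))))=9202144 / 135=68164.03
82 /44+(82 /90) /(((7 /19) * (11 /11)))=30053 /6930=4.34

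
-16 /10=-8 /5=-1.60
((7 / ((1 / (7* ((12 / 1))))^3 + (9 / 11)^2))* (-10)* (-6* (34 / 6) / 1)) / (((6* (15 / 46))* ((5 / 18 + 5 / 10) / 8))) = 897325406208 / 48009145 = 18690.72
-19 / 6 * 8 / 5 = -76 / 15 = -5.07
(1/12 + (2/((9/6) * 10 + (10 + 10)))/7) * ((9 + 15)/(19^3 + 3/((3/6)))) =538/1681925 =0.00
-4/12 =-1/3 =-0.33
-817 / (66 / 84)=-11438 / 11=-1039.82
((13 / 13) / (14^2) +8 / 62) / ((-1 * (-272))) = 815 / 1652672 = 0.00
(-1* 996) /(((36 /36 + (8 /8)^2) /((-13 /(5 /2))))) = 12948 /5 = 2589.60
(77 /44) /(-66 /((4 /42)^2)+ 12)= -7 /29058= -0.00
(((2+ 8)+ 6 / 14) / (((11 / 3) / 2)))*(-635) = -278130 / 77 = -3612.08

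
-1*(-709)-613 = 96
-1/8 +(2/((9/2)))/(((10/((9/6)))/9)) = 19/40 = 0.48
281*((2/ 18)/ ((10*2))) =281/ 180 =1.56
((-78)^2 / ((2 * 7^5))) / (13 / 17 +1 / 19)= 163761 / 739508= 0.22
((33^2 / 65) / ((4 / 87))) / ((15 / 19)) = 600039 / 1300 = 461.57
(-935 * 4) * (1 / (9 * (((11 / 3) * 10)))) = -34 / 3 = -11.33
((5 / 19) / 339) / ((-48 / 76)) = -5 / 4068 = -0.00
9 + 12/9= 31/3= 10.33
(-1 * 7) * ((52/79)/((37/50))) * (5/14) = -6500/2923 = -2.22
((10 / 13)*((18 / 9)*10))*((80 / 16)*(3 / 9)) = 1000 / 39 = 25.64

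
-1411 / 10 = -141.10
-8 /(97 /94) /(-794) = 376 /38509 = 0.01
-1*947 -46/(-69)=-2839/3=-946.33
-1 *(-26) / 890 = 13 / 445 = 0.03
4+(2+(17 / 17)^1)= 7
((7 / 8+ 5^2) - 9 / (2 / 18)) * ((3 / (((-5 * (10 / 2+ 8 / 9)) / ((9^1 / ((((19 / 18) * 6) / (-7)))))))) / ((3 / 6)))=-2250423 / 20140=-111.74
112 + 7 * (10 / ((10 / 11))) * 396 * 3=91588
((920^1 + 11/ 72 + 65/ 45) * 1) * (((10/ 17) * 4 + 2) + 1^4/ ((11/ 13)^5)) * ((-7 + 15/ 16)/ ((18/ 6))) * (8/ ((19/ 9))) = -39111544374475/ 832311568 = -46991.47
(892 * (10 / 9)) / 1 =8920 / 9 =991.11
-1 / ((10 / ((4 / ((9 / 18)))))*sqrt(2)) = -2*sqrt(2) / 5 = -0.57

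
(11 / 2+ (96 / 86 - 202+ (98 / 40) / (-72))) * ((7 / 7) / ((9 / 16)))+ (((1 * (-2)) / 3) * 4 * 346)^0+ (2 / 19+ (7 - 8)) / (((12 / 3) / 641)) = -489.79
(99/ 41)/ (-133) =-99/ 5453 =-0.02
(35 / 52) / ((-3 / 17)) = -595 / 156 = -3.81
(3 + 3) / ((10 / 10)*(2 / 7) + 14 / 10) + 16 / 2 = 682 / 59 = 11.56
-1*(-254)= 254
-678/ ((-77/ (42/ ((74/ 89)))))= 181026/ 407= 444.78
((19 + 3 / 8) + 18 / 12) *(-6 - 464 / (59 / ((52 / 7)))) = -2221601 / 1652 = -1344.79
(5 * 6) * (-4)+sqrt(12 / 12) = -119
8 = 8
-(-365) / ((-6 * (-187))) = 365 / 1122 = 0.33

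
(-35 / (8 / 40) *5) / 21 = -125 / 3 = -41.67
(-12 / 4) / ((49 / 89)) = -267 / 49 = -5.45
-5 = -5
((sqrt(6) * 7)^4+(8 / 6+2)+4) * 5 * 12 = 5186600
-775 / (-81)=775 / 81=9.57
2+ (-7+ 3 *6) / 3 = 17 / 3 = 5.67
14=14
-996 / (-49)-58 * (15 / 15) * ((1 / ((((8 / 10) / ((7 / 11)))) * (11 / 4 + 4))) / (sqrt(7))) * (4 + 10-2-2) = 996 / 49-2900 * sqrt(7) / 297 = -5.51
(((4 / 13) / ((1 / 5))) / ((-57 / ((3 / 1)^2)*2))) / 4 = -0.03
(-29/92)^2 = 841/8464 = 0.10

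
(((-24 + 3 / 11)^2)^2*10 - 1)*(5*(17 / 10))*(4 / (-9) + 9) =5522158320511 / 23958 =230493293.28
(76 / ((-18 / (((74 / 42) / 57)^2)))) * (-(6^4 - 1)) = 506530 / 96957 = 5.22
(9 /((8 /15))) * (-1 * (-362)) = 24435 /4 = 6108.75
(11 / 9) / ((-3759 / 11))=-121 / 33831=-0.00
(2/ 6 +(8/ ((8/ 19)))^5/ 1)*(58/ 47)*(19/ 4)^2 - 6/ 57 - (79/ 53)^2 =2075247252647743/ 30101244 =68942242.14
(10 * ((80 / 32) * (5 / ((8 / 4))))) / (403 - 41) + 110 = 79765 / 724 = 110.17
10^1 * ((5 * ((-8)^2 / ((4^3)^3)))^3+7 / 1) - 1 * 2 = 68.00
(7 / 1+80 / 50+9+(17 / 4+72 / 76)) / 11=8663 / 4180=2.07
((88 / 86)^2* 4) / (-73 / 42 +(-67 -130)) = -325248 / 15433603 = -0.02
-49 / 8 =-6.12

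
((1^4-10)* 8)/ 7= -72/ 7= -10.29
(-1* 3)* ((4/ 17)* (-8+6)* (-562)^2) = 7580256/ 17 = 445897.41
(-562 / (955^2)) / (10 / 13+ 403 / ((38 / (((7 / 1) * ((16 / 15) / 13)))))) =-208221 / 2318185145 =-0.00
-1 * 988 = -988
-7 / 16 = -0.44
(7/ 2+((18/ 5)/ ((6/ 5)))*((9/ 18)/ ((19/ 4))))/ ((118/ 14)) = 1015/ 2242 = 0.45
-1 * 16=-16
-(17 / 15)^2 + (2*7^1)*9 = 28061 / 225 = 124.72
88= 88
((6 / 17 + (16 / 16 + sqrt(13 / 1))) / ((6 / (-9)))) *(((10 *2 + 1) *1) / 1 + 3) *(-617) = 510876 / 17 + 22212 *sqrt(13) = 110138.03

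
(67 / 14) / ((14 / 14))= 67 / 14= 4.79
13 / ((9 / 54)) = 78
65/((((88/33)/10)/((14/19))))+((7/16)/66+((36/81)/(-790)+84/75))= 21485195849/118879200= 180.73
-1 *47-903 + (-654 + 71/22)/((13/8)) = -193118/143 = -1350.48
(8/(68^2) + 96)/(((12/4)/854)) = 23693803/867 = 27328.49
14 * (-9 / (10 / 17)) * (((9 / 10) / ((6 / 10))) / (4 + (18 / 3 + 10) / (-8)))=-3213 / 20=-160.65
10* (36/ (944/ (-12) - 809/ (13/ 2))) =-7020/ 3961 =-1.77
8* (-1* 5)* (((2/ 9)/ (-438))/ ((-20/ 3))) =-2/ 657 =-0.00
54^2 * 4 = 11664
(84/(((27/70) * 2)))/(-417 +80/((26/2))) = -0.27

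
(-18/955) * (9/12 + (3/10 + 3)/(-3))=63/9550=0.01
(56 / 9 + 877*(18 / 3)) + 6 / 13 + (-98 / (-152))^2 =3560815253 / 675792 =5269.10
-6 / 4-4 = -11 / 2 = -5.50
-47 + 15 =-32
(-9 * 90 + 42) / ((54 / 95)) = -12160 / 9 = -1351.11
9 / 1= 9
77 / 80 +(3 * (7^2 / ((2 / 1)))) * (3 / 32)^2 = 16471 / 10240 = 1.61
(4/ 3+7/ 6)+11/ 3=37/ 6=6.17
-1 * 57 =-57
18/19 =0.95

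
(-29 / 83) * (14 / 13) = -406 / 1079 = -0.38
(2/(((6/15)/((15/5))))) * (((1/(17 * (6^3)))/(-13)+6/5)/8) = 286411/127296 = 2.25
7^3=343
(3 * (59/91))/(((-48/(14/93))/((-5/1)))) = 0.03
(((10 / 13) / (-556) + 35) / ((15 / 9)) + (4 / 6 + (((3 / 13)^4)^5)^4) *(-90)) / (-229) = 1414447496231444614082496958666882485567706792682525847502035072973512379244397766604955606693 / 8305168781375681638623608382992883570303780430260671774289763317570383214065372447524955286062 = 0.17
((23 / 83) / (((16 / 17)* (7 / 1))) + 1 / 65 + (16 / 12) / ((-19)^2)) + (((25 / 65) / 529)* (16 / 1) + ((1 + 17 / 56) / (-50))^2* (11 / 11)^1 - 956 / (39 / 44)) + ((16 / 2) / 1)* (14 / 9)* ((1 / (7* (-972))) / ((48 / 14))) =-11431073533911847752481 / 10599134885670240000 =-1078.49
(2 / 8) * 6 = 3 / 2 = 1.50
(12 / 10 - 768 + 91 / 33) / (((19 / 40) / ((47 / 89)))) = -47401192 / 55803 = -849.44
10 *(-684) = -6840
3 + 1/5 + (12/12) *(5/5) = 21/5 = 4.20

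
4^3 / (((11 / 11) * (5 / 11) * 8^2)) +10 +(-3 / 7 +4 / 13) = 5496 / 455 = 12.08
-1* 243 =-243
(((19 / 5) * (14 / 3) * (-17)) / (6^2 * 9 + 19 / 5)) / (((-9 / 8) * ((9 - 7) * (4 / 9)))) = 4522 / 4917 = 0.92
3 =3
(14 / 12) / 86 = 7 / 516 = 0.01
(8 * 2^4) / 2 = 64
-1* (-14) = 14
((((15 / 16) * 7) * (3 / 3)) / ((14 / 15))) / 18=25 / 64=0.39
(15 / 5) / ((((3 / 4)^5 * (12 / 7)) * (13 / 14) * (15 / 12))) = 100352 / 15795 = 6.35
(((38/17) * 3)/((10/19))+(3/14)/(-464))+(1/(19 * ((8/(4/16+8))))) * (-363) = -36517149/5245520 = -6.96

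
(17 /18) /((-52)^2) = 17 /48672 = 0.00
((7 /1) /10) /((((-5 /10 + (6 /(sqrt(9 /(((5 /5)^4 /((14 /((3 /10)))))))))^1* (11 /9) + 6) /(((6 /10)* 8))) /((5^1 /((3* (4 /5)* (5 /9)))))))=23814 /10351 -756* sqrt(105) /51755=2.15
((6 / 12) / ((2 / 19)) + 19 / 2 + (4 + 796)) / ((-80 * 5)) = -3257 / 1600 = -2.04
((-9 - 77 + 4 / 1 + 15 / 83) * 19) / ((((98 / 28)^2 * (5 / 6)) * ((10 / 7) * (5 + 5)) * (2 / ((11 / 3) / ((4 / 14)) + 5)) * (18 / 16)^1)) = -55224412 / 653625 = -84.49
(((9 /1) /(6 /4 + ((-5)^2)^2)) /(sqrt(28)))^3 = 729 * sqrt(7) /96393842573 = 0.00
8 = 8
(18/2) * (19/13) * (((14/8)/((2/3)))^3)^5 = 11648916477684737673471/457396837154816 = 25467855.33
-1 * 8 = -8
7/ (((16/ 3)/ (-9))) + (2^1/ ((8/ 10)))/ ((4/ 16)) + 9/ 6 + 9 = 8.69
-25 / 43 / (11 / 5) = -125 / 473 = -0.26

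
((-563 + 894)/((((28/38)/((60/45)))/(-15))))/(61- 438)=23.83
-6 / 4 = -3 / 2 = -1.50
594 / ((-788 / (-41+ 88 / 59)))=692307 / 23246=29.78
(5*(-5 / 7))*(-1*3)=75 / 7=10.71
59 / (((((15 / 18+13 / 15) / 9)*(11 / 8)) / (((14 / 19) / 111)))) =198240 / 131461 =1.51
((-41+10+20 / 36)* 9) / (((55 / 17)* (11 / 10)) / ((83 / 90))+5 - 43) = 386614 / 48173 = 8.03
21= 21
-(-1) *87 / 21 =29 / 7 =4.14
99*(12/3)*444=175824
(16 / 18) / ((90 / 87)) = 116 / 135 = 0.86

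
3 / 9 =1 / 3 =0.33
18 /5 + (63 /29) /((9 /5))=697 /145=4.81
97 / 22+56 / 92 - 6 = -497 / 506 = -0.98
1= 1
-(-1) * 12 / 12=1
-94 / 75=-1.25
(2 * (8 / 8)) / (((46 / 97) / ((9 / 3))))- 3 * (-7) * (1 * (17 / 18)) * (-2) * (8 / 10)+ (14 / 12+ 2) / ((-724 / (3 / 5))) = -1906699 / 99912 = -19.08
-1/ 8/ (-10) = 1/ 80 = 0.01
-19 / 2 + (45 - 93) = -115 / 2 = -57.50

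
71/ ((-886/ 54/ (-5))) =9585/ 443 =21.64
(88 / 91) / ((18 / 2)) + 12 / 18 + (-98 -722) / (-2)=336424 / 819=410.77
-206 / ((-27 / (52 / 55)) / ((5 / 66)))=5356 / 9801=0.55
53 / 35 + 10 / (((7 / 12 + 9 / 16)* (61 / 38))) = 6.95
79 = 79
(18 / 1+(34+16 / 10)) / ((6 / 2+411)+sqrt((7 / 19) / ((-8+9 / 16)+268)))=2197154718 / 16970560555 -268 *sqrt(554477) / 16970560555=0.13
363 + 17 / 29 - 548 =-5348 / 29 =-184.41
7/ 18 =0.39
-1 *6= -6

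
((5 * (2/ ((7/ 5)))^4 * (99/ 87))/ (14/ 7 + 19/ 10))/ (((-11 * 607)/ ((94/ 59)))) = -47000000/ 32417103901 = -0.00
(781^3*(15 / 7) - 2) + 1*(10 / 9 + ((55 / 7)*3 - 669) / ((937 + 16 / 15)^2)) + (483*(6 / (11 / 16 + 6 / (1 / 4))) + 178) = 5029606598671681680929 / 4927056825285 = 1020813596.64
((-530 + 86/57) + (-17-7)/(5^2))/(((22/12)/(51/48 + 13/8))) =-776.13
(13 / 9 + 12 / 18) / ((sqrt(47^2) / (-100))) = -1900 / 423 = -4.49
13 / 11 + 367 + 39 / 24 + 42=36239 / 88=411.81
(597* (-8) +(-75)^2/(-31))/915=-51227/9455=-5.42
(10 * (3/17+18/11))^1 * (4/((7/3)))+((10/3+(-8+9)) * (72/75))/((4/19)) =1663646/32725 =50.84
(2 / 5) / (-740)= -1 / 1850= -0.00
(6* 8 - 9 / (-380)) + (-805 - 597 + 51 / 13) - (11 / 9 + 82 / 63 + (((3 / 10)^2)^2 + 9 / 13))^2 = -1360.45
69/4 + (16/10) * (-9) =57/20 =2.85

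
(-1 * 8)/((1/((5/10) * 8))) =-32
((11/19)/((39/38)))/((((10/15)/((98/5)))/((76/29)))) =81928/1885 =43.46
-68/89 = -0.76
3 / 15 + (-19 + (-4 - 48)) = -354 / 5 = -70.80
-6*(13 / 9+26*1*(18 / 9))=-962 / 3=-320.67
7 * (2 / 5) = 14 / 5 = 2.80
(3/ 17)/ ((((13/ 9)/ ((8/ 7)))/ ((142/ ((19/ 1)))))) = 30672/ 29393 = 1.04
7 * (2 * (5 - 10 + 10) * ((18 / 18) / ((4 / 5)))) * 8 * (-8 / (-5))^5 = 917504 / 125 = 7340.03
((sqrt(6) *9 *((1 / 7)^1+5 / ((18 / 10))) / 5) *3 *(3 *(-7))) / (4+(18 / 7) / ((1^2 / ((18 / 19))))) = -27531 *sqrt(6) / 535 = -126.05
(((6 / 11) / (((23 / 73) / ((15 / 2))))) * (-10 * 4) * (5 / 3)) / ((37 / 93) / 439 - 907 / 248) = 71528904000 / 302138419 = 236.74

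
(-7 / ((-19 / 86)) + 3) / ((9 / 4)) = 2636 / 171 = 15.42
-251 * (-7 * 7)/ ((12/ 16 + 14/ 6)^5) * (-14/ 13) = -42845386752/ 901471441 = -47.53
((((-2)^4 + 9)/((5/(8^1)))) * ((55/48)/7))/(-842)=-0.01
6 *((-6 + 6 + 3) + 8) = 66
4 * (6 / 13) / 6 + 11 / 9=179 / 117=1.53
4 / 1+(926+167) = 1097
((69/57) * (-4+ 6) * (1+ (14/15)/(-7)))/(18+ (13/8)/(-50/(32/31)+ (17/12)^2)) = 1999114/17116245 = 0.12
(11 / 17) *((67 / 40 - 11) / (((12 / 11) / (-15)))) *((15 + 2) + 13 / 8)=1545.22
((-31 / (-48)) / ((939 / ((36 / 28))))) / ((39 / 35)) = 155 / 195312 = 0.00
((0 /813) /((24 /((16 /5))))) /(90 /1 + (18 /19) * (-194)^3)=0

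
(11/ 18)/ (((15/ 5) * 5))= 11/ 270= 0.04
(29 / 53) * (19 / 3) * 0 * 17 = 0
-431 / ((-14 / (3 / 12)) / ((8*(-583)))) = -251273 / 7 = -35896.14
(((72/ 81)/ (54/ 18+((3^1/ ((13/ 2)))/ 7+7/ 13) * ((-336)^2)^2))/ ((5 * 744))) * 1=13/ 419099576073615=0.00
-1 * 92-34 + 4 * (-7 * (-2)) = -70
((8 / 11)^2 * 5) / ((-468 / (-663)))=1360 / 363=3.75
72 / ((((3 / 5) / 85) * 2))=5100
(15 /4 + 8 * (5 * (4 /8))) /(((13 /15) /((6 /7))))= 4275 /182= 23.49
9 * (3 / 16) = 27 / 16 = 1.69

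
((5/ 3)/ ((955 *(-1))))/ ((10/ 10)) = -1/ 573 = -0.00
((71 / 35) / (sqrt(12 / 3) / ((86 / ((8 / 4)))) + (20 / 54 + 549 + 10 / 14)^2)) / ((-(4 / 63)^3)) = -3895596984573 / 148730888048000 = -0.03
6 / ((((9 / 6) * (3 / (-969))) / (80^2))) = -8268800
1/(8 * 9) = 1/72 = 0.01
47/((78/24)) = 188/13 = 14.46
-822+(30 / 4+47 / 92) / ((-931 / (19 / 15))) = -55584377 / 67620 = -822.01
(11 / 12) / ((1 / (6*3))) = 16.50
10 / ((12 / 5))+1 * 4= 8.17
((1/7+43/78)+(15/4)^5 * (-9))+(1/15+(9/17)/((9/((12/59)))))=-9355825253233/1401953280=-6673.42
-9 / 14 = -0.64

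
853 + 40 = 893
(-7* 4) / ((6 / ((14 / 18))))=-3.63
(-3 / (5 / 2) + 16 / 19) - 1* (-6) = 536 / 95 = 5.64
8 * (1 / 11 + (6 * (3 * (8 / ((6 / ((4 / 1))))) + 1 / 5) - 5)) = 738.33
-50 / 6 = -25 / 3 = -8.33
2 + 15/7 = 29/7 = 4.14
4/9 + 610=5494/9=610.44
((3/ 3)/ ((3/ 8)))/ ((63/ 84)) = 32/ 9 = 3.56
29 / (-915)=-29 / 915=-0.03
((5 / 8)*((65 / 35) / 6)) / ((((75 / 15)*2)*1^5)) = 13 / 672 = 0.02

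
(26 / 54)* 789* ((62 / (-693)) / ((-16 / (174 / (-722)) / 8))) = -3073681 / 750519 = -4.10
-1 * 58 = -58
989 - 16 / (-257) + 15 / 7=1783178 / 1799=991.21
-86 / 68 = -43 / 34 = -1.26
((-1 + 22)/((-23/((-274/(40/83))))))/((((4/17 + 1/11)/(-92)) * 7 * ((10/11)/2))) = -46013.40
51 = 51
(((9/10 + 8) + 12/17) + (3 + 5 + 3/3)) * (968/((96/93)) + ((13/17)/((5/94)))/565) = 569803895069/32657000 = 17448.14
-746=-746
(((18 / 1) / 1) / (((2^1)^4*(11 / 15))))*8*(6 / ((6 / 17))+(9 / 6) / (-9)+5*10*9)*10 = 630225 / 11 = 57293.18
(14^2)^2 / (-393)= -38416 / 393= -97.75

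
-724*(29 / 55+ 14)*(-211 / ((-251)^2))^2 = -25754329996 / 218301930055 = -0.12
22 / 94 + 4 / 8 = 69 / 94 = 0.73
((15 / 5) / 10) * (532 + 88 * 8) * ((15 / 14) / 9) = 44.14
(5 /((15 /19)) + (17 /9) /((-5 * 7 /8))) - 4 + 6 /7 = 869 /315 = 2.76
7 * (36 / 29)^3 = 13.39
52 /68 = 13 /17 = 0.76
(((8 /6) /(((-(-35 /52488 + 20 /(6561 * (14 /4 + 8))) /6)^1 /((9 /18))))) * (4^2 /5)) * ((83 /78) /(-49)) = -1068795648 /1544725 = -691.90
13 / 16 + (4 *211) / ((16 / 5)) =4233 / 16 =264.56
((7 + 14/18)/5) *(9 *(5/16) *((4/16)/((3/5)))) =175/96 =1.82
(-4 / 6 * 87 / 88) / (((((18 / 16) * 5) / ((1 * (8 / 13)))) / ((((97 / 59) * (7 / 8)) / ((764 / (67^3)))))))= -40.83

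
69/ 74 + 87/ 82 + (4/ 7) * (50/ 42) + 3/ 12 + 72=66831623/ 891996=74.92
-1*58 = -58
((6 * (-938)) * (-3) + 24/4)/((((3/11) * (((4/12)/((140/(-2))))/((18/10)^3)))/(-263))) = 99738686124/5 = 19947737224.80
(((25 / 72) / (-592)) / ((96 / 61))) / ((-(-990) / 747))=-25315 / 90021888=-0.00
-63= -63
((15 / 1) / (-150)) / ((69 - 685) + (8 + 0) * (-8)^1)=1 / 6800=0.00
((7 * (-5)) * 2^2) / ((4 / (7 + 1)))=-280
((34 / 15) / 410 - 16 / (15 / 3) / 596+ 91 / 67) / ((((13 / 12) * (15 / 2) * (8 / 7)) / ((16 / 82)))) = 2335133696 / 81809437125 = 0.03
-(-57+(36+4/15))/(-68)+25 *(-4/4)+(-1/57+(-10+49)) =88357/6460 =13.68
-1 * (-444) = 444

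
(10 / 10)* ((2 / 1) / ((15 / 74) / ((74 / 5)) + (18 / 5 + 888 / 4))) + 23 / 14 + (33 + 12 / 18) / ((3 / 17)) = 16641734555 / 86482242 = 192.43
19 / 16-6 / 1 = -77 / 16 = -4.81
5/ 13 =0.38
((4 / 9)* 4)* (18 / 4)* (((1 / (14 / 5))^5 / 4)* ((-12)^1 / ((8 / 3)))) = -28125 / 537824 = -0.05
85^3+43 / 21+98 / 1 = 12898726 / 21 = 614225.05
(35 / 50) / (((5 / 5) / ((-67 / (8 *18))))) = -469 / 1440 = -0.33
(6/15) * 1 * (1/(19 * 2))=1/95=0.01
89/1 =89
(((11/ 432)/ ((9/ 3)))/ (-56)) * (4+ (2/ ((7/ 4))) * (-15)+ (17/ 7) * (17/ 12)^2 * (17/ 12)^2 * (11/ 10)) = 5435089/ 15049359360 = 0.00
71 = 71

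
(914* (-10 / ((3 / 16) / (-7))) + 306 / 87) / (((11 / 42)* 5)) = 415618364 / 1595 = 260575.78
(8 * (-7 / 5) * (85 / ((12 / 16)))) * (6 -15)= 11424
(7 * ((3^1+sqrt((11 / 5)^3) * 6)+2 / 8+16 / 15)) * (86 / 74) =194.39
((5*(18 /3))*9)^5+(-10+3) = 1434890699993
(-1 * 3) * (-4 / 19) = 12 / 19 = 0.63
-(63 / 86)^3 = -250047 / 636056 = -0.39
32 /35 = 0.91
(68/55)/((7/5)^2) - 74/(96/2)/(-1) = 2.17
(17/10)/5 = 17/50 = 0.34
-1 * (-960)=960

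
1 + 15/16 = 31/16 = 1.94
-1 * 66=-66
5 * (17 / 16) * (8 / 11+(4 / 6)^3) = 1615 / 297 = 5.44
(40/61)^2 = 1600/3721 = 0.43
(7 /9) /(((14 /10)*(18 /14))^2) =175 /729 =0.24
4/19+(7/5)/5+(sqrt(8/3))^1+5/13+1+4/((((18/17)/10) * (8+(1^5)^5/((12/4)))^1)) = 2 * sqrt(6)/3+118717/18525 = 8.04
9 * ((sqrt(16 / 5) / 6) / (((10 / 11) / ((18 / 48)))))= 99 * sqrt(5) / 200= 1.11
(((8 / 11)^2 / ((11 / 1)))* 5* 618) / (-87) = -65920 / 38599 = -1.71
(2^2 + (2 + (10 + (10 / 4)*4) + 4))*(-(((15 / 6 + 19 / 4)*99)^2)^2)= -1019116959823215 / 128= -7961851248618.87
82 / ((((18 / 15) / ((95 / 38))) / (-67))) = -68675 / 6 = -11445.83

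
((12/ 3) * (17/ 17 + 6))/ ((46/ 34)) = 476/ 23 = 20.70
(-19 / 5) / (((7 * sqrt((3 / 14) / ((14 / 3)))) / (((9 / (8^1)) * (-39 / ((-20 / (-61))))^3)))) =767464298523 / 160000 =4796651.87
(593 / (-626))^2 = 351649 / 391876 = 0.90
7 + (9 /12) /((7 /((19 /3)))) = 215 /28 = 7.68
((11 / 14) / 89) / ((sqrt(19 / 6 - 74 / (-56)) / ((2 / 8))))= 11*sqrt(7917) / 939484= 0.00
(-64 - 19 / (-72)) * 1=-4589 / 72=-63.74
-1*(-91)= 91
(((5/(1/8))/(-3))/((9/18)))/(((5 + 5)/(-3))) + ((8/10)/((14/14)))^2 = 8.64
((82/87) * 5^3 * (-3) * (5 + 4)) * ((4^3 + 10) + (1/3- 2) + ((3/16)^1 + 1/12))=-53581875/232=-230956.36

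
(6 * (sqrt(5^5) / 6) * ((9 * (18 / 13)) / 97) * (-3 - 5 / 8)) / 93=-19575 * sqrt(5) / 156364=-0.28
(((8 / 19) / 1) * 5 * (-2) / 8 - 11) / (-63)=73 / 399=0.18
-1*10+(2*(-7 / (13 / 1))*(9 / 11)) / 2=-1493 / 143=-10.44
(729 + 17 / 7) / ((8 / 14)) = 1280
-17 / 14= -1.21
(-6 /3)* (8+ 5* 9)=-106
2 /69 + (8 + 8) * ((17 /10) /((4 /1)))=2356 /345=6.83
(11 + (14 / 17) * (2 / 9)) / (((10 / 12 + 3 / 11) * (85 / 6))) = 75284 / 105485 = 0.71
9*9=81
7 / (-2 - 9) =-7 / 11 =-0.64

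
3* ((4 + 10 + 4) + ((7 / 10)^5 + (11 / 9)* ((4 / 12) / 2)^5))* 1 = 993347821 / 18225000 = 54.50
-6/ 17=-0.35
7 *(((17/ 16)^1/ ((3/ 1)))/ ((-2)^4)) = 119/ 768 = 0.15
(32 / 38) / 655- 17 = -211549 / 12445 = -17.00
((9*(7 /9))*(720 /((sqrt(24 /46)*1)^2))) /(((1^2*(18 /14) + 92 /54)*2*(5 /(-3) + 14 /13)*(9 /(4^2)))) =-550368 /113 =-4870.51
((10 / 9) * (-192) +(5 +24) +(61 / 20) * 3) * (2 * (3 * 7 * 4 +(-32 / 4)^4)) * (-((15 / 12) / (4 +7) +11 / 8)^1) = 26161879 / 12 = 2180156.58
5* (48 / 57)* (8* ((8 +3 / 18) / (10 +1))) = 15680 / 627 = 25.01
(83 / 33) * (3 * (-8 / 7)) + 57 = 3725 / 77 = 48.38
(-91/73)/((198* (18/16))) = -364/65043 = -0.01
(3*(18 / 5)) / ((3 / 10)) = 36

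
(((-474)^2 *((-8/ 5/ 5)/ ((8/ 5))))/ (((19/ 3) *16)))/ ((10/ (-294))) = 24770529/ 1900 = 13037.12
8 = 8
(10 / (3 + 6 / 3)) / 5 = 2 / 5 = 0.40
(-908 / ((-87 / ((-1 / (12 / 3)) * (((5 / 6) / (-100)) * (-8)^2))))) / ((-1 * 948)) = -454 / 309285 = -0.00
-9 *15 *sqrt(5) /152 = -135 *sqrt(5) /152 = -1.99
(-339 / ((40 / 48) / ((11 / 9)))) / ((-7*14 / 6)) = 7458 / 245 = 30.44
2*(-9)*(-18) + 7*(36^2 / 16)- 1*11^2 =770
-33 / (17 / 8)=-264 / 17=-15.53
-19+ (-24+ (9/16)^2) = -10927/256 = -42.68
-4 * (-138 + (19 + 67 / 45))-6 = 20882 / 45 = 464.04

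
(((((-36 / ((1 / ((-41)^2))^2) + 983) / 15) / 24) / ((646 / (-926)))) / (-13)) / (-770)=40.46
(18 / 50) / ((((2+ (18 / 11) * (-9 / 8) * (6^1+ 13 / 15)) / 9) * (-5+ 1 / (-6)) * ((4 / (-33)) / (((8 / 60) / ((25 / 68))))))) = -7997616 / 45356875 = -0.18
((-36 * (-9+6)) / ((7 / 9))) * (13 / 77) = 23.44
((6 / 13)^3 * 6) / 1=1296 / 2197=0.59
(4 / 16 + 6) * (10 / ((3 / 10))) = 625 / 3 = 208.33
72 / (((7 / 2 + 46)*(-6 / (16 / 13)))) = -128 / 429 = -0.30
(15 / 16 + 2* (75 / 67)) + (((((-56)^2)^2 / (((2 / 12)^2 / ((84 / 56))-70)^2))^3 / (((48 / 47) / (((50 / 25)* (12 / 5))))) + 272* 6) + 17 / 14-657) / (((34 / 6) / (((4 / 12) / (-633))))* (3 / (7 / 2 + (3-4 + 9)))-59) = -95654920242290426994858551540968606027 / 7203791658567761794288409818160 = -13278412.92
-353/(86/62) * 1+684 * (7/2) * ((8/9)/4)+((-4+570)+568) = 60695/43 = 1411.51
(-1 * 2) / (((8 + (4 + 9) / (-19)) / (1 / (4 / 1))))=-19 / 278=-0.07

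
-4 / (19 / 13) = -2.74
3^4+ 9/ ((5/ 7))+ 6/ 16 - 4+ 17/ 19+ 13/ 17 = 1183917/ 12920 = 91.63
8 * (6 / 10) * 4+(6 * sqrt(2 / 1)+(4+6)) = 6 * sqrt(2)+146 / 5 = 37.69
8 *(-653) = -5224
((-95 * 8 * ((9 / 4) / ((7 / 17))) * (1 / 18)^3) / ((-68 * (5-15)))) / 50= -19 / 907200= -0.00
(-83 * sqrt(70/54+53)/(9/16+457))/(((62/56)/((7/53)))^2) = -51016448 * sqrt(4398)/177863995161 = -0.02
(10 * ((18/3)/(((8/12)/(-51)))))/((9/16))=-8160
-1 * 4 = -4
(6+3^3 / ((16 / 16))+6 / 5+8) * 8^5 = 6914048 / 5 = 1382809.60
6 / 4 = 3 / 2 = 1.50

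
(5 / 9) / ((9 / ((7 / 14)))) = 5 / 162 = 0.03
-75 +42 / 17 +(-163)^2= 450440 / 17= 26496.47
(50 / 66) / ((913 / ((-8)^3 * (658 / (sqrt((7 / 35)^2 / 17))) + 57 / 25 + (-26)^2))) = 16957 / 30129 - 42112000 * sqrt(17) / 30129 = -5762.40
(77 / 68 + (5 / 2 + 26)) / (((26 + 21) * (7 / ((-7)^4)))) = 691145 / 3196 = 216.25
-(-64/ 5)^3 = 262144/ 125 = 2097.15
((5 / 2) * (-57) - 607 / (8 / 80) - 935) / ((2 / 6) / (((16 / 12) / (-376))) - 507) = 14295 / 1202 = 11.89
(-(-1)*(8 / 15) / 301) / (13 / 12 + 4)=32 / 91805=0.00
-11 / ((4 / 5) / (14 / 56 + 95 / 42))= -11605 / 336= -34.54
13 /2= 6.50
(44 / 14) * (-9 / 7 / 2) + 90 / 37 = 747 / 1813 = 0.41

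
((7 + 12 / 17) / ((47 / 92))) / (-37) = -12052 / 29563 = -0.41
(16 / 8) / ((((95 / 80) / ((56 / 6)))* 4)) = 3.93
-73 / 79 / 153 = -73 / 12087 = -0.01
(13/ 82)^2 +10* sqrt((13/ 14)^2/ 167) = 169/ 6724 +65* sqrt(167)/ 1169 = 0.74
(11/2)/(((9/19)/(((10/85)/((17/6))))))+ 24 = 21226/867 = 24.48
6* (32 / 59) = 192 / 59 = 3.25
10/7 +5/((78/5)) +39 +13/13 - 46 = -2321/546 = -4.25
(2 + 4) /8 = 3 /4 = 0.75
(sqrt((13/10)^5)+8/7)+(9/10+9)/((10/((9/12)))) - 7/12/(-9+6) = 169 * sqrt(130)/1000+52411/25200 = 4.01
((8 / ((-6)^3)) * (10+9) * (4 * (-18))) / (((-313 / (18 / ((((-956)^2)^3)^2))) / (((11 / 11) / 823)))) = -57 / 9382507006848331185913972481705513058304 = -0.00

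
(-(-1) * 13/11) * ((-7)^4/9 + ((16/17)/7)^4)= 6259272943885/19852858179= 315.28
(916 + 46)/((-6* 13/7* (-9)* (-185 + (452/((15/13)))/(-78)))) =-1295/25653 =-0.05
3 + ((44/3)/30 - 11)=-338/45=-7.51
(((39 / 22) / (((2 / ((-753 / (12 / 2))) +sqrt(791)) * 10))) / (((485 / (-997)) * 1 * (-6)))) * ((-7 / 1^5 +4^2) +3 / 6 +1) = 68317431 / 5317263792500 +17147675181 * sqrt(791) / 21269055170000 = 0.02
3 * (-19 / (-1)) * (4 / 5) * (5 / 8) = 57 / 2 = 28.50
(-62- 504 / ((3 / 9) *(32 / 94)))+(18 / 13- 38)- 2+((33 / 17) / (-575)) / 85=-98122183983 / 21602750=-4542.12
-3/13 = -0.23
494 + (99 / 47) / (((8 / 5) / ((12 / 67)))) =3112697 / 6298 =494.24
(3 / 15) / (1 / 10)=2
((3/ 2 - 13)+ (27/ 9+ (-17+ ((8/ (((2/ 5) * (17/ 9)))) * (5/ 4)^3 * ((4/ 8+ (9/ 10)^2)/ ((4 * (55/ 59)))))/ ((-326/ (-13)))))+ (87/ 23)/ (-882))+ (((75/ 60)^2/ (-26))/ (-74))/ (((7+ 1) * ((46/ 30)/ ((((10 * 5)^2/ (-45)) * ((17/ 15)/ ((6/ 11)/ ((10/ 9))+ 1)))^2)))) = -86727172954164197695/ 3455748684535859712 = -25.10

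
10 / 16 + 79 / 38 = 2.70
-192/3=-64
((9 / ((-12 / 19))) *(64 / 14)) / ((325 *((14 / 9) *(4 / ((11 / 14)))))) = -5643 / 222950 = -0.03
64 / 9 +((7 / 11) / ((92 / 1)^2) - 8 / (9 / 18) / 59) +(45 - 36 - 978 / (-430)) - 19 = -0.89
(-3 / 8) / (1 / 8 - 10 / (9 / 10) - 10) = 27 / 1511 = 0.02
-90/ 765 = -2/ 17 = -0.12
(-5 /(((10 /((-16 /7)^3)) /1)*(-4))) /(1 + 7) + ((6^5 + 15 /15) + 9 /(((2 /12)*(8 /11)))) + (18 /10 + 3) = 53891223 /6860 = 7855.86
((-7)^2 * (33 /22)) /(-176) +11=3725 /352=10.58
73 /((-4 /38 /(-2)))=1387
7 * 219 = 1533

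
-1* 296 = -296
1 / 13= 0.08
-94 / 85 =-1.11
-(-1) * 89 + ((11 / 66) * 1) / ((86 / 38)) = 22981 / 258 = 89.07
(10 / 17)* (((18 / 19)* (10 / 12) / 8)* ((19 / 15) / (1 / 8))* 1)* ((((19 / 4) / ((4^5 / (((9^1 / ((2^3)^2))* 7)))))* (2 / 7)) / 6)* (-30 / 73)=-4275 / 81330176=-0.00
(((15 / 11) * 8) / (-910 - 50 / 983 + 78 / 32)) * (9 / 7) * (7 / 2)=-8493120 / 157024373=-0.05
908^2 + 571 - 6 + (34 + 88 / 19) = 15676285 / 19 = 825067.63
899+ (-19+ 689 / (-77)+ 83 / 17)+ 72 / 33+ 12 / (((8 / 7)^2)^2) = 1186469623 / 1340416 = 885.15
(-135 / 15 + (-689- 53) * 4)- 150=-3127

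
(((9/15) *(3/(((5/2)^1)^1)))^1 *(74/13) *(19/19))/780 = 0.01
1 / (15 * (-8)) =-1 / 120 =-0.01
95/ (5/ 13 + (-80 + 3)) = -1235/ 996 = -1.24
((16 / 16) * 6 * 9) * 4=216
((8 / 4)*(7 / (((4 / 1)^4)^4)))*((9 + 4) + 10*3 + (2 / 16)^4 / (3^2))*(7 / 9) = 77672497 / 712483534798848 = 0.00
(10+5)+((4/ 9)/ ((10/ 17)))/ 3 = 2059/ 135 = 15.25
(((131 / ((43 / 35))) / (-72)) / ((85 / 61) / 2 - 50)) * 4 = 55937 / 465561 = 0.12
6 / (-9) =-2 / 3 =-0.67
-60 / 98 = -30 / 49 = -0.61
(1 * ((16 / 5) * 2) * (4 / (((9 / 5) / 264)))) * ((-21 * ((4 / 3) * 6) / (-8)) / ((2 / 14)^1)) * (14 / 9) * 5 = 38635520 / 9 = 4292835.56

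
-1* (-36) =36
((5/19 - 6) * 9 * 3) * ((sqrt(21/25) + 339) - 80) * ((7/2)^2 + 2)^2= -130342527/16 - 503253 * sqrt(21)/80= -8175235.37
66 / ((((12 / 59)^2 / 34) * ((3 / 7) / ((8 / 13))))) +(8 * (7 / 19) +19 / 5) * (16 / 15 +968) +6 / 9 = 4692220064 / 55575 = 84430.41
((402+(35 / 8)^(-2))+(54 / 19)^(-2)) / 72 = 1436613049 / 257191200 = 5.59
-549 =-549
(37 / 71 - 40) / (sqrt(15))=-2803 * sqrt(15) / 1065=-10.19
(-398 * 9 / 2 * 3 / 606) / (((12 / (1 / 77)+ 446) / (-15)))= 5373 / 55348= 0.10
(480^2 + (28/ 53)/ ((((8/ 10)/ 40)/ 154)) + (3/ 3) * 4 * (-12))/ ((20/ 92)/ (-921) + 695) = 65795753712/ 195068885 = 337.29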